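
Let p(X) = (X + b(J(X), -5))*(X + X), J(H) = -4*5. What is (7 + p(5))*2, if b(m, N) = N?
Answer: 14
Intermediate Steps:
J(H) = -20
p(X) = 2*X*(-5 + X) (p(X) = (X - 5)*(X + X) = (-5 + X)*(2*X) = 2*X*(-5 + X))
(7 + p(5))*2 = (7 + 2*5*(-5 + 5))*2 = (7 + 2*5*0)*2 = (7 + 0)*2 = 7*2 = 14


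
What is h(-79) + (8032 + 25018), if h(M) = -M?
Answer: 33129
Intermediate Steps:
h(-79) + (8032 + 25018) = -1*(-79) + (8032 + 25018) = 79 + 33050 = 33129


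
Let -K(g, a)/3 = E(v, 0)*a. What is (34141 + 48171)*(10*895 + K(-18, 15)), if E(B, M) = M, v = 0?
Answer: 736692400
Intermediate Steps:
K(g, a) = 0 (K(g, a) = -0*a = -3*0 = 0)
(34141 + 48171)*(10*895 + K(-18, 15)) = (34141 + 48171)*(10*895 + 0) = 82312*(8950 + 0) = 82312*8950 = 736692400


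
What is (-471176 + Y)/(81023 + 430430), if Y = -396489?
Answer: -867665/511453 ≈ -1.6965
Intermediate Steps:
(-471176 + Y)/(81023 + 430430) = (-471176 - 396489)/(81023 + 430430) = -867665/511453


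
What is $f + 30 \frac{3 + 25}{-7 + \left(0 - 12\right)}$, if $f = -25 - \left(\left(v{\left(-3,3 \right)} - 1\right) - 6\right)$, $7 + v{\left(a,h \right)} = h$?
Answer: $- \frac{1106}{19} \approx -58.211$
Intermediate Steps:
$v{\left(a,h \right)} = -7 + h$
$f = -14$ ($f = -25 - \left(\left(\left(-7 + 3\right) - 1\right) - 6\right) = -25 - \left(\left(-4 - 1\right) - 6\right) = -25 - \left(-5 - 6\right) = -25 - -11 = -25 + 11 = -14$)
$f + 30 \frac{3 + 25}{-7 + \left(0 - 12\right)} = -14 + 30 \frac{3 + 25}{-7 + \left(0 - 12\right)} = -14 + 30 \frac{28}{-7 + \left(0 - 12\right)} = -14 + 30 \frac{28}{-7 - 12} = -14 + 30 \frac{28}{-19} = -14 + 30 \cdot 28 \left(- \frac{1}{19}\right) = -14 + 30 \left(- \frac{28}{19}\right) = -14 - \frac{840}{19} = - \frac{1106}{19}$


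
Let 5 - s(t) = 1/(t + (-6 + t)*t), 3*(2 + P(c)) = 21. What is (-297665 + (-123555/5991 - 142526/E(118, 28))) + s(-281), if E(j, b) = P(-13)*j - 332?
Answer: -6174416160837709/20703326358 ≈ -2.9823e+5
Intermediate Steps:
P(c) = 5 (P(c) = -2 + (⅓)*21 = -2 + 7 = 5)
s(t) = 5 - 1/(t + t*(-6 + t)) (s(t) = 5 - 1/(t + (-6 + t)*t) = 5 - 1/(t + t*(-6 + t)))
E(j, b) = -332 + 5*j (E(j, b) = 5*j - 332 = -332 + 5*j)
(-297665 + (-123555/5991 - 142526/E(118, 28))) + s(-281) = (-297665 + (-123555/5991 - 142526/(-332 + 5*118))) + (-1 - 25*(-281) + 5*(-281)²)/((-281)*(-5 - 281)) = (-297665 + (-123555*1/5991 - 142526/(-332 + 590))) - 1/281*(-1 + 7025 + 5*78961)/(-286) = (-297665 + (-41185/1997 - 142526/258)) - 1/281*(-1/286)*(-1 + 7025 + 394805) = (-297665 + (-41185/1997 - 142526*1/258)) - 1/281*(-1/286)*401829 = (-297665 + (-41185/1997 - 71263/129)) + 401829/80366 = (-297665 - 147625076/257613) + 401829/80366 = -76829998721/257613 + 401829/80366 = -6174416160837709/20703326358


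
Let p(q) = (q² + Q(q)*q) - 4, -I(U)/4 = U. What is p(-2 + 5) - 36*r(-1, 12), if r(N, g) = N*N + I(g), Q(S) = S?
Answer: 1706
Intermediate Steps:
I(U) = -4*U
p(q) = -4 + 2*q² (p(q) = (q² + q*q) - 4 = (q² + q²) - 4 = 2*q² - 4 = -4 + 2*q²)
r(N, g) = N² - 4*g (r(N, g) = N*N - 4*g = N² - 4*g)
p(-2 + 5) - 36*r(-1, 12) = (-4 + 2*(-2 + 5)²) - 36*((-1)² - 4*12) = (-4 + 2*3²) - 36*(1 - 48) = (-4 + 2*9) - 36*(-47) = (-4 + 18) + 1692 = 14 + 1692 = 1706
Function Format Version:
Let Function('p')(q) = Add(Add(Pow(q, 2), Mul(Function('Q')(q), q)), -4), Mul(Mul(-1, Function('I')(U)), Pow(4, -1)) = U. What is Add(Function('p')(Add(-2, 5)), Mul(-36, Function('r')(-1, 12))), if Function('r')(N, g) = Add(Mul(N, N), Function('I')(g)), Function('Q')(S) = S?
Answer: 1706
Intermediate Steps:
Function('I')(U) = Mul(-4, U)
Function('p')(q) = Add(-4, Mul(2, Pow(q, 2))) (Function('p')(q) = Add(Add(Pow(q, 2), Mul(q, q)), -4) = Add(Add(Pow(q, 2), Pow(q, 2)), -4) = Add(Mul(2, Pow(q, 2)), -4) = Add(-4, Mul(2, Pow(q, 2))))
Function('r')(N, g) = Add(Pow(N, 2), Mul(-4, g)) (Function('r')(N, g) = Add(Mul(N, N), Mul(-4, g)) = Add(Pow(N, 2), Mul(-4, g)))
Add(Function('p')(Add(-2, 5)), Mul(-36, Function('r')(-1, 12))) = Add(Add(-4, Mul(2, Pow(Add(-2, 5), 2))), Mul(-36, Add(Pow(-1, 2), Mul(-4, 12)))) = Add(Add(-4, Mul(2, Pow(3, 2))), Mul(-36, Add(1, -48))) = Add(Add(-4, Mul(2, 9)), Mul(-36, -47)) = Add(Add(-4, 18), 1692) = Add(14, 1692) = 1706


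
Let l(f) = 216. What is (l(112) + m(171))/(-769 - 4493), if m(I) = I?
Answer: -129/1754 ≈ -0.073546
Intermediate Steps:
(l(112) + m(171))/(-769 - 4493) = (216 + 171)/(-769 - 4493) = 387/(-5262) = 387*(-1/5262) = -129/1754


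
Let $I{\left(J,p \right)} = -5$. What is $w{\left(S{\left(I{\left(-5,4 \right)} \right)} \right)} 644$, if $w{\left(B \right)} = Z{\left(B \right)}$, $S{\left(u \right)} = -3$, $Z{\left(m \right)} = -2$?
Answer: $-1288$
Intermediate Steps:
$w{\left(B \right)} = -2$
$w{\left(S{\left(I{\left(-5,4 \right)} \right)} \right)} 644 = \left(-2\right) 644 = -1288$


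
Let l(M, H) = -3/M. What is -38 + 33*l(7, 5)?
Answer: -365/7 ≈ -52.143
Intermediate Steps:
-38 + 33*l(7, 5) = -38 + 33*(-3/7) = -38 - 99/7 = -365/7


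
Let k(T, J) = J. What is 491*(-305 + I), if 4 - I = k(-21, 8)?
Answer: -151719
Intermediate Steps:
I = -4 (I = 4 - 1*8 = 4 - 8 = -4)
491*(-305 + I) = 491*(-305 - 4) = 491*(-309) = -151719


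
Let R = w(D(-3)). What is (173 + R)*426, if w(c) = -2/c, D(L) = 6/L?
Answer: 74124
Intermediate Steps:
R = 1 (R = -2/(6/(-3)) = -2/(6*(-⅓)) = -2/(-2) = -2*(-½) = 1)
(173 + R)*426 = (173 + 1)*426 = 174*426 = 74124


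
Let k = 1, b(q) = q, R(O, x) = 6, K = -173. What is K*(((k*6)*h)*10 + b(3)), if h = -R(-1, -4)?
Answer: 61761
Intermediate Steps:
h = -6 (h = -1*6 = -6)
K*(((k*6)*h)*10 + b(3)) = -173*(((1*6)*(-6))*10 + 3) = -173*((6*(-6))*10 + 3) = -173*(-36*10 + 3) = -173*(-360 + 3) = -173*(-357) = 61761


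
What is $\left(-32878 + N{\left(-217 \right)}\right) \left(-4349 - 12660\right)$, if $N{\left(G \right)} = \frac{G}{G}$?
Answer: $559204893$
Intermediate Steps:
$N{\left(G \right)} = 1$
$\left(-32878 + N{\left(-217 \right)}\right) \left(-4349 - 12660\right) = \left(-32878 + 1\right) \left(-4349 - 12660\right) = \left(-32877\right) \left(-17009\right) = 559204893$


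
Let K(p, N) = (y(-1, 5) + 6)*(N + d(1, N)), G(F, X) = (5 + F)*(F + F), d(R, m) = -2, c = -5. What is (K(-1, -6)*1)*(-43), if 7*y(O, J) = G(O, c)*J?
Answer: 688/7 ≈ 98.286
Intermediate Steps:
G(F, X) = 2*F*(5 + F) (G(F, X) = (5 + F)*(2*F) = 2*F*(5 + F))
y(O, J) = 2*J*O*(5 + O)/7 (y(O, J) = ((2*O*(5 + O))*J)/7 = (2*J*O*(5 + O))/7 = 2*J*O*(5 + O)/7)
K(p, N) = -4/7 + 2*N/7 (K(p, N) = ((2/7)*5*(-1)*(5 - 1) + 6)*(N - 2) = ((2/7)*5*(-1)*4 + 6)*(-2 + N) = (-40/7 + 6)*(-2 + N) = 2*(-2 + N)/7 = -4/7 + 2*N/7)
(K(-1, -6)*1)*(-43) = ((-4/7 + (2/7)*(-6))*1)*(-43) = ((-4/7 - 12/7)*1)*(-43) = -16/7*1*(-43) = -16/7*(-43) = 688/7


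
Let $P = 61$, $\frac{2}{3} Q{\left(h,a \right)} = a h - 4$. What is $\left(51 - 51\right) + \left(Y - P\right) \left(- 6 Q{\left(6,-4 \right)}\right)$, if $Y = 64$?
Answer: $756$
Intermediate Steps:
$Q{\left(h,a \right)} = -6 + \frac{3 a h}{2}$ ($Q{\left(h,a \right)} = \frac{3 \left(a h - 4\right)}{2} = \frac{3 \left(-4 + a h\right)}{2} = -6 + \frac{3 a h}{2}$)
$\left(51 - 51\right) + \left(Y - P\right) \left(- 6 Q{\left(6,-4 \right)}\right) = \left(51 - 51\right) + \left(64 - 61\right) \left(- 6 \left(-6 + \frac{3}{2} \left(-4\right) 6\right)\right) = 0 + \left(64 - 61\right) \left(- 6 \left(-6 - 36\right)\right) = 0 + 3 \left(\left(-6\right) \left(-42\right)\right) = 0 + 3 \cdot 252 = 0 + 756 = 756$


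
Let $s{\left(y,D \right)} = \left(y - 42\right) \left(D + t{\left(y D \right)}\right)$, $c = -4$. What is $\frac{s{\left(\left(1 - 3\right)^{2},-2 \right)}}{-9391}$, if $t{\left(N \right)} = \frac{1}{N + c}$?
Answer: $- \frac{475}{56346} \approx -0.0084301$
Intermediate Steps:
$t{\left(N \right)} = \frac{1}{-4 + N}$ ($t{\left(N \right)} = \frac{1}{N - 4} = \frac{1}{-4 + N}$)
$s{\left(y,D \right)} = \left(-42 + y\right) \left(D + \frac{1}{-4 + D y}\right)$ ($s{\left(y,D \right)} = \left(y - 42\right) \left(D + \frac{1}{-4 + y D}\right) = \left(-42 + y\right) \left(D + \frac{1}{-4 + D y}\right)$)
$\frac{s{\left(\left(1 - 3\right)^{2},-2 \right)}}{-9391} = \frac{\frac{1}{-4 - 2 \left(1 - 3\right)^{2}} \left(-42 + \left(1 - 3\right)^{2} - 2 \left(-42 + \left(1 - 3\right)^{2}\right) \left(-4 - 2 \left(1 - 3\right)^{2}\right)\right)}{-9391} = \frac{-42 + \left(-2\right)^{2} - 2 \left(-42 + \left(-2\right)^{2}\right) \left(-4 - 2 \left(-2\right)^{2}\right)}{-4 - 2 \left(-2\right)^{2}} \left(- \frac{1}{9391}\right) = \frac{-42 + 4 - 2 \left(-42 + 4\right) \left(-4 - 8\right)}{-4 - 8} \left(- \frac{1}{9391}\right) = \frac{-42 + 4 - - 76 \left(-4 - 8\right)}{-4 - 8} \left(- \frac{1}{9391}\right) = \frac{-42 + 4 - \left(-76\right) \left(-12\right)}{-12} \left(- \frac{1}{9391}\right) = - \frac{-42 + 4 - 912}{12} \left(- \frac{1}{9391}\right) = \left(- \frac{1}{12}\right) \left(-950\right) \left(- \frac{1}{9391}\right) = \frac{475}{6} \left(- \frac{1}{9391}\right) = - \frac{475}{56346}$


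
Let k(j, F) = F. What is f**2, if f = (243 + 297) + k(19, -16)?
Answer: 274576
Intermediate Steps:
f = 524 (f = (243 + 297) - 16 = 540 - 16 = 524)
f**2 = 524**2 = 274576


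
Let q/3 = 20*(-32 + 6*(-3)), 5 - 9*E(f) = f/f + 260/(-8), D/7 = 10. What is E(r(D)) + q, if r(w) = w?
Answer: -53927/18 ≈ -2995.9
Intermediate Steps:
D = 70 (D = 7*10 = 70)
E(f) = 73/18 (E(f) = 5/9 - (f/f + 260/(-8))/9 = 5/9 - (1 + 260*(-⅛))/9 = 5/9 - (1 - 65/2)/9 = 5/9 - ⅑*(-63/2) = 5/9 + 7/2 = 73/18)
q = -3000 (q = 3*(20*(-32 + 6*(-3))) = 3*(20*(-32 - 18)) = 3*(20*(-50)) = 3*(-1000) = -3000)
E(r(D)) + q = 73/18 - 3000 = -53927/18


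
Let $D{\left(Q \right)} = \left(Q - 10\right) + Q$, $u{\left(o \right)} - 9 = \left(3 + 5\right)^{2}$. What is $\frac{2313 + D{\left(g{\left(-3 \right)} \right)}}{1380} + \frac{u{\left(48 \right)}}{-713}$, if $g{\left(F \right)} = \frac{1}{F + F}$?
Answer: $\frac{50252}{32085} \approx 1.5662$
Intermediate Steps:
$u{\left(o \right)} = 73$ ($u{\left(o \right)} = 9 + \left(3 + 5\right)^{2} = 9 + 8^{2} = 9 + 64 = 73$)
$g{\left(F \right)} = \frac{1}{2 F}$
$D{\left(Q \right)} = -10 + 2 Q$ ($D{\left(Q \right)} = \left(-10 + Q\right) + Q = -10 + 2 Q$)
$\frac{2313 + D{\left(g{\left(-3 \right)} \right)}}{1380} + \frac{u{\left(48 \right)}}{-713} = \frac{2313 - \left(10 - 2 \frac{1}{2 \left(-3\right)}\right)}{1380} + \frac{73}{-713} = \left(2313 - \left(10 - 2 \cdot \frac{1}{2} \left(- \frac{1}{3}\right)\right)\right) \frac{1}{1380} + 73 \left(- \frac{1}{713}\right) = \left(2313 + \left(-10 + 2 \left(- \frac{1}{6}\right)\right)\right) \frac{1}{1380} - \frac{73}{713} = \left(2313 - \frac{31}{3}\right) \frac{1}{1380} - \frac{73}{713} = \frac{6908}{3} \cdot \frac{1}{1380} - \frac{73}{713} = \frac{1727}{1035} - \frac{73}{713} = \frac{50252}{32085}$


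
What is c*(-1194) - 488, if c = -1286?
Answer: 1534996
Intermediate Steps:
c*(-1194) - 488 = -1286*(-1194) - 488 = 1535484 - 488 = 1534996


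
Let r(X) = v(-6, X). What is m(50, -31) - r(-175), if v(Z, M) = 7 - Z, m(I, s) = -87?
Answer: -100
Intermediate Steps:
r(X) = 13 (r(X) = 7 - 1*(-6) = 7 + 6 = 13)
m(50, -31) - r(-175) = -87 - 1*13 = -87 - 13 = -100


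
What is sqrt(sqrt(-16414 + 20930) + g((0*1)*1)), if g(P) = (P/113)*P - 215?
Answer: sqrt(-215 + 2*sqrt(1129)) ≈ 12.157*I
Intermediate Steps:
g(P) = -215 + P**2/113 (g(P) = (P*(1/113))*P - 215 = (P/113)*P - 215 = P**2/113 - 215 = -215 + P**2/113)
sqrt(sqrt(-16414 + 20930) + g((0*1)*1)) = sqrt(sqrt(-16414 + 20930) + (-215 + ((0*1)*1)**2/113)) = sqrt(sqrt(4516) + (-215 + (0*1)**2/113)) = sqrt(2*sqrt(1129) + (-215 + (1/113)*0**2)) = sqrt(2*sqrt(1129) + (-215 + (1/113)*0)) = sqrt(2*sqrt(1129) + (-215 + 0)) = sqrt(2*sqrt(1129) - 215) = sqrt(-215 + 2*sqrt(1129))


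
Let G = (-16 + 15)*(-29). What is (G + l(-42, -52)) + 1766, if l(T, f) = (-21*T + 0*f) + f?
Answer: 2625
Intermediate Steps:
l(T, f) = f - 21*T (l(T, f) = (-21*T + 0) + f = -21*T + f = f - 21*T)
G = 29 (G = -1*(-29) = 29)
(G + l(-42, -52)) + 1766 = (29 + (-52 - 21*(-42))) + 1766 = (29 + (-52 + 882)) + 1766 = (29 + 830) + 1766 = 859 + 1766 = 2625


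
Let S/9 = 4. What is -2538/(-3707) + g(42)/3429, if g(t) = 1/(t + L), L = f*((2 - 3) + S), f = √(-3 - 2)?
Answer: 3269360032/4775212827 - 5*I*√5/3864483 ≈ 0.68465 - 2.8931e-6*I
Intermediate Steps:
f = I*√5 (f = √(-5) = I*√5 ≈ 2.2361*I)
S = 36 (S = 9*4 = 36)
L = 35*I*√5 (L = (I*√5)*((2 - 3) + 36) = (I*√5)*(-1 + 36) = (I*√5)*35 = 35*I*√5 ≈ 78.262*I)
g(t) = 1/(t + 35*I*√5)
-2538/(-3707) + g(42)/3429 = -2538/(-3707) + 1/((42 + 35*I*√5)*3429) = -2538*(-1/3707) + (1/3429)/(42 + 35*I*√5) = 2538/3707 + 1/(3429*(42 + 35*I*√5))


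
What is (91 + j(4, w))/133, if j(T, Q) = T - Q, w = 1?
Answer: 94/133 ≈ 0.70677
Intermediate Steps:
(91 + j(4, w))/133 = (91 + (4 - 1*1))/133 = (91 + (4 - 1))/133 = (91 + 3)/133 = (1/133)*94 = 94/133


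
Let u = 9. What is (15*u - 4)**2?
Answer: 17161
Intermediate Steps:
(15*u - 4)**2 = (15*9 - 4)**2 = (135 - 4)**2 = 131**2 = 17161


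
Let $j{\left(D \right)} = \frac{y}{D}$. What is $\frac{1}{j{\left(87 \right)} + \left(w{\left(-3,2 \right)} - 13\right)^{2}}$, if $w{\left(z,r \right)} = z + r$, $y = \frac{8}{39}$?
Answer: $\frac{3393}{665036} \approx 0.005102$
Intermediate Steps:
$y = \frac{8}{39}$ ($y = 8 \cdot \frac{1}{39} = \frac{8}{39} \approx 0.20513$)
$w{\left(z,r \right)} = r + z$
$j{\left(D \right)} = \frac{8}{39 D}$
$\frac{1}{j{\left(87 \right)} + \left(w{\left(-3,2 \right)} - 13\right)^{2}} = \frac{1}{\frac{8}{39 \cdot 87} + \left(\left(2 - 3\right) - 13\right)^{2}} = \frac{1}{\frac{8}{39} \cdot \frac{1}{87} + \left(-1 - 13\right)^{2}} = \frac{1}{\frac{8}{3393} + \left(-14\right)^{2}} = \frac{1}{\frac{8}{3393} + 196} = \frac{1}{\frac{665036}{3393}} = \frac{3393}{665036}$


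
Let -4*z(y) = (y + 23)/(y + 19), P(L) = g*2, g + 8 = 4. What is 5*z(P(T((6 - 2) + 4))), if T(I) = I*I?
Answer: -75/44 ≈ -1.7045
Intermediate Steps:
g = -4 (g = -8 + 4 = -4)
T(I) = I²
P(L) = -8 (P(L) = -4*2 = -8)
z(y) = -(23 + y)/(4*(19 + y)) (z(y) = -(y + 23)/(4*(y + 19)) = -(23 + y)/(4*(19 + y)))
5*z(P(T((6 - 2) + 4))) = 5*((-23 - 1*(-8))/(4*(19 - 8))) = 5*((¼)*(-23 + 8)/11) = 5*((¼)*(1/11)*(-15)) = 5*(-15/44) = -75/44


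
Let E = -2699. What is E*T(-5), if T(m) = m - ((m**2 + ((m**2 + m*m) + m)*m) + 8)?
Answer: -504713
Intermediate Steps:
T(m) = -8 + m - m**2 - m*(m + 2*m**2) (T(m) = m - ((m**2 + ((m**2 + m**2) + m)*m) + 8) = m - ((m**2 + (2*m**2 + m)*m) + 8) = m - ((m**2 + (m + 2*m**2)*m) + 8) = m - ((m**2 + m*(m + 2*m**2)) + 8) = m - (8 + m**2 + m*(m + 2*m**2)) = m + (-8 - m**2 - m*(m + 2*m**2)) = -8 + m - m**2 - m*(m + 2*m**2))
E*T(-5) = -2699*(-8 - 5 - 2*(-5)**2 - 2*(-5)**3) = -2699*(-8 - 5 - 2*25 - 2*(-125)) = -2699*(-8 - 5 - 50 + 250) = -2699*187 = -504713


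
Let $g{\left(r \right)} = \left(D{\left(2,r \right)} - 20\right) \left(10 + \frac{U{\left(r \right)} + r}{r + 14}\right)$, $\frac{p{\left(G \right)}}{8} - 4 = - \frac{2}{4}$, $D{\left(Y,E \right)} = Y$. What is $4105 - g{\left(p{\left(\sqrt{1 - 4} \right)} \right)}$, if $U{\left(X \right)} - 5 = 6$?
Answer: $\frac{30112}{7} \approx 4301.7$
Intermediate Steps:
$U{\left(X \right)} = 11$ ($U{\left(X \right)} = 5 + 6 = 11$)
$p{\left(G \right)} = 28$ ($p{\left(G \right)} = 32 + 8 \left(- \frac{2}{4}\right) = 32 + 8 \left(\left(-2\right) \frac{1}{4}\right) = 32 + 8 \left(- \frac{1}{2}\right) = 32 - 4 = 28$)
$g{\left(r \right)} = -180 - \frac{18 \left(11 + r\right)}{14 + r}$ ($g{\left(r \right)} = \left(2 - 20\right) \left(10 + \frac{11 + r}{r + 14}\right) = - 18 \left(10 + \frac{11 + r}{14 + r}\right) = -180 - \frac{18 \left(11 + r\right)}{14 + r}$)
$4105 - g{\left(p{\left(\sqrt{1 - 4} \right)} \right)} = 4105 - \frac{18 \left(-151 - 308\right)}{14 + 28} = 4105 - \frac{18 \left(-151 - 308\right)}{42} = 4105 - 18 \cdot \frac{1}{42} \left(-459\right) = 4105 - - \frac{1377}{7} = 4105 + \frac{1377}{7} = \frac{30112}{7}$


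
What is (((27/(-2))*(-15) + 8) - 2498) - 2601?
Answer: -9777/2 ≈ -4888.5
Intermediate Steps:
(((27/(-2))*(-15) + 8) - 2498) - 2601 = (((27*(-½))*(-15) + 8) - 2498) - 2601 = ((-27/2*(-15) + 8) - 2498) - 2601 = ((405/2 + 8) - 2498) - 2601 = (421/2 - 2498) - 2601 = -4575/2 - 2601 = -9777/2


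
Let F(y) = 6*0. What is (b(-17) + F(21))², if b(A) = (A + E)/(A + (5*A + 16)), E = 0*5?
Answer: 289/7396 ≈ 0.039075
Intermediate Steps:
E = 0
F(y) = 0
b(A) = A/(16 + 6*A) (b(A) = (A + 0)/(A + (5*A + 16)) = A/(A + (16 + 5*A)) = A/(16 + 6*A))
(b(-17) + F(21))² = ((½)*(-17)/(8 + 3*(-17)) + 0)² = ((½)*(-17)/(8 - 51) + 0)² = ((½)*(-17)/(-43) + 0)² = ((½)*(-17)*(-1/43) + 0)² = (17/86 + 0)² = (17/86)² = 289/7396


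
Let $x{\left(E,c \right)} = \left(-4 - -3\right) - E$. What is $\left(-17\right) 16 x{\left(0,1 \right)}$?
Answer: $272$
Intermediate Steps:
$x{\left(E,c \right)} = -1 - E$ ($x{\left(E,c \right)} = \left(-4 + 3\right) - E = -1 - E$)
$\left(-17\right) 16 x{\left(0,1 \right)} = \left(-17\right) 16 \left(-1 - 0\right) = - 272 \left(-1 + 0\right) = \left(-272\right) \left(-1\right) = 272$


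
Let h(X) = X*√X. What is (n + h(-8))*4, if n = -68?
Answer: -272 - 64*I*√2 ≈ -272.0 - 90.51*I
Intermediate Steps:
h(X) = X^(3/2)
(n + h(-8))*4 = (-68 + (-8)^(3/2))*4 = (-68 - 16*I*√2)*4 = -272 - 64*I*√2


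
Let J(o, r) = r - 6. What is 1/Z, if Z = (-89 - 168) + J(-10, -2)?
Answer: -1/265 ≈ -0.0037736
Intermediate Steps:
J(o, r) = -6 + r
Z = -265 (Z = (-89 - 168) + (-6 - 2) = -257 - 8 = -265)
1/Z = 1/(-265) = -1/265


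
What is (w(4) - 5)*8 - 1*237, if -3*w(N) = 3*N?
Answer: -309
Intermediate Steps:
w(N) = -N
(w(4) - 5)*8 - 1*237 = (-1*4 - 5)*8 - 1*237 = (-4 - 5)*8 - 237 = -9*8 - 237 = -72 - 237 = -309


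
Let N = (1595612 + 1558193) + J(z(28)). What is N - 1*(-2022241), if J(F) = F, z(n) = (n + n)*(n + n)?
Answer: 5179182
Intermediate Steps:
z(n) = 4*n**2 (z(n) = (2*n)*(2*n) = 4*n**2)
N = 3156941 (N = (1595612 + 1558193) + 4*28**2 = 3153805 + 4*784 = 3153805 + 3136 = 3156941)
N - 1*(-2022241) = 3156941 - 1*(-2022241) = 3156941 + 2022241 = 5179182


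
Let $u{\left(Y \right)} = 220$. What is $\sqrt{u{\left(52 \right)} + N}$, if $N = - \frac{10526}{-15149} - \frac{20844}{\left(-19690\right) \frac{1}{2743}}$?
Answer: $\frac{2 \sqrt{17374568918622231305}}{149141905} \approx 55.897$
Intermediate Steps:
$N = \frac{433176362824}{149141905}$ ($N = \left(-10526\right) \left(- \frac{1}{15149}\right) - \frac{20844}{\left(-19690\right) \frac{1}{2743}} = \frac{10526}{15149} - \frac{20844}{- \frac{19690}{2743}} = \frac{10526}{15149} - - \frac{28587546}{9845} = \frac{10526}{15149} + \frac{28587546}{9845} = \frac{433176362824}{149141905} \approx 2904.5$)
$\sqrt{u{\left(52 \right)} + N} = \sqrt{220 + \frac{433176362824}{149141905}} = \sqrt{\frac{465987581924}{149141905}} = \frac{2 \sqrt{17374568918622231305}}{149141905}$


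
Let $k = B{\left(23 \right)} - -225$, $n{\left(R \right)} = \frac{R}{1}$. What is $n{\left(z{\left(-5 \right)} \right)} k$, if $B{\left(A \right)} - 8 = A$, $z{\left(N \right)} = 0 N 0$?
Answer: $0$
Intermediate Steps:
$z{\left(N \right)} = 0$ ($z{\left(N \right)} = 0 \cdot 0 = 0$)
$B{\left(A \right)} = 8 + A$
$n{\left(R \right)} = R$ ($n{\left(R \right)} = R 1 = R$)
$k = 256$ ($k = \left(8 + 23\right) - -225 = 31 + 225 = 256$)
$n{\left(z{\left(-5 \right)} \right)} k = 0 \cdot 256 = 0$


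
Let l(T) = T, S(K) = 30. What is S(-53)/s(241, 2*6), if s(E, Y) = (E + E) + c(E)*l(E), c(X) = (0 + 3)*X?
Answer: 6/34945 ≈ 0.00017170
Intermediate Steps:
c(X) = 3*X
s(E, Y) = 2*E + 3*E² (s(E, Y) = (E + E) + (3*E)*E = 2*E + 3*E²)
S(-53)/s(241, 2*6) = 30/((241*(2 + 3*241))) = 30/((241*(2 + 723))) = 30/((241*725)) = 30/174725 = 30*(1/174725) = 6/34945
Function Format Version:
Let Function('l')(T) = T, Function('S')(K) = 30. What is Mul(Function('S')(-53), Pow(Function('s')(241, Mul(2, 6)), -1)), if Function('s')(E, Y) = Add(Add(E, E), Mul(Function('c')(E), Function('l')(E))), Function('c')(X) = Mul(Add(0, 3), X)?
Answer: Rational(6, 34945) ≈ 0.00017170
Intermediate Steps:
Function('c')(X) = Mul(3, X)
Function('s')(E, Y) = Add(Mul(2, E), Mul(3, Pow(E, 2))) (Function('s')(E, Y) = Add(Add(E, E), Mul(Mul(3, E), E)) = Add(Mul(2, E), Mul(3, Pow(E, 2))))
Mul(Function('S')(-53), Pow(Function('s')(241, Mul(2, 6)), -1)) = Mul(30, Pow(Mul(241, Add(2, Mul(3, 241))), -1)) = Mul(30, Pow(Mul(241, Add(2, 723)), -1)) = Mul(30, Pow(Mul(241, 725), -1)) = Mul(30, Pow(174725, -1)) = Mul(30, Rational(1, 174725)) = Rational(6, 34945)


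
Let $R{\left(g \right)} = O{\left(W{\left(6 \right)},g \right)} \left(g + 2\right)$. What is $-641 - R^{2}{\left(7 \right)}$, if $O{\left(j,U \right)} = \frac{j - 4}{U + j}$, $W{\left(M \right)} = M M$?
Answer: $- \frac{1268153}{1849} \approx -685.86$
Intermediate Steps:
$W{\left(M \right)} = M^{2}$
$O{\left(j,U \right)} = \frac{-4 + j}{U + j}$
$R{\left(g \right)} = \frac{32 \left(2 + g\right)}{36 + g}$ ($R{\left(g \right)} = \frac{-4 + 6^{2}}{g + 6^{2}} \left(g + 2\right) = \frac{-4 + 36}{g + 36} \left(2 + g\right) = \frac{1}{36 + g} 32 \left(2 + g\right) = \frac{32}{36 + g} \left(2 + g\right) = \frac{32 \left(2 + g\right)}{36 + g}$)
$-641 - R^{2}{\left(7 \right)} = -641 - \left(\frac{32 \left(2 + 7\right)}{36 + 7}\right)^{2} = -641 - \left(32 \cdot \frac{1}{43} \cdot 9\right)^{2} = -641 - \left(\frac{288}{43}\right)^{2} = -641 - \frac{82944}{1849} = - \frac{1268153}{1849}$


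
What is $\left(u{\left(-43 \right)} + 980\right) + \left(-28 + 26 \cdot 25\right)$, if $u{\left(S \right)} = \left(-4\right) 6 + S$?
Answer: $1535$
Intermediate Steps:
$u{\left(S \right)} = -24 + S$
$\left(u{\left(-43 \right)} + 980\right) + \left(-28 + 26 \cdot 25\right) = \left(\left(-24 - 43\right) + 980\right) + \left(-28 + 26 \cdot 25\right) = \left(-67 + 980\right) + \left(-28 + 650\right) = 913 + 622 = 1535$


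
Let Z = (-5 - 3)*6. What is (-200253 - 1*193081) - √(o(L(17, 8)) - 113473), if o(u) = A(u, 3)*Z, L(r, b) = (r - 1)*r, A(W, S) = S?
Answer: -393334 - I*√113617 ≈ -3.9333e+5 - 337.07*I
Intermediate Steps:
Z = -48 (Z = -8*6 = -48)
L(r, b) = r*(-1 + r) (L(r, b) = (-1 + r)*r = r*(-1 + r))
o(u) = -144 (o(u) = 3*(-48) = -144)
(-200253 - 1*193081) - √(o(L(17, 8)) - 113473) = (-200253 - 1*193081) - √(-144 - 113473) = (-200253 - 193081) - √(-113617) = -393334 - I*√113617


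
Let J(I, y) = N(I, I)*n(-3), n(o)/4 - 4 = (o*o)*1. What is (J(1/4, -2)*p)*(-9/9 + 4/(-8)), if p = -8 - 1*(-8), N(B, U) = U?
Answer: 0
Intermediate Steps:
n(o) = 16 + 4*o² (n(o) = 16 + 4*((o*o)*1) = 16 + 4*(o²*1) = 16 + 4*o²)
J(I, y) = 52*I (J(I, y) = I*(16 + 4*(-3)²) = I*(16 + 4*9) = I*(16 + 36) = I*52 = 52*I)
p = 0 (p = -8 + 8 = 0)
(J(1/4, -2)*p)*(-9/9 + 4/(-8)) = ((52/4)*0)*(-9/9 + 4/(-8)) = ((52*(¼))*0)*(-9*⅑ + 4*(-⅛)) = (13*0)*(-1 - ½) = 0*(-3/2) = 0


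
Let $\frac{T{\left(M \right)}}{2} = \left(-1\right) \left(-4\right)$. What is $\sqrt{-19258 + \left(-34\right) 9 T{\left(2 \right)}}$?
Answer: $i \sqrt{21706} \approx 147.33 i$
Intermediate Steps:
$T{\left(M \right)} = 8$ ($T{\left(M \right)} = 2 \left(\left(-1\right) \left(-4\right)\right) = 2 \cdot 4 = 8$)
$\sqrt{-19258 + \left(-34\right) 9 T{\left(2 \right)}} = \sqrt{-19258 + \left(-34\right) 9 \cdot 8} = \sqrt{-19258 - 2448} = \sqrt{-21706} = i \sqrt{21706}$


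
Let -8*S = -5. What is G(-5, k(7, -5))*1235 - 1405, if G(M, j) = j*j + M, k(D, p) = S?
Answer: -454245/64 ≈ -7097.6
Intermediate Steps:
S = 5/8 (S = -⅛*(-5) = 5/8 ≈ 0.62500)
k(D, p) = 5/8
G(M, j) = M + j² (G(M, j) = j² + M = M + j²)
G(-5, k(7, -5))*1235 - 1405 = (-5 + (5/8)²)*1235 - 1405 = (-5 + 25/64)*1235 - 1405 = -295/64*1235 - 1405 = -364325/64 - 1405 = -454245/64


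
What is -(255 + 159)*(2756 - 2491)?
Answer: -109710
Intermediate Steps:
-(255 + 159)*(2756 - 2491) = -414*265 = -1*109710 = -109710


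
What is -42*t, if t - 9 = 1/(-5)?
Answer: -1848/5 ≈ -369.60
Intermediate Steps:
t = 44/5 (t = 9 + 1/(-5) = 9 - ⅕ = 44/5 ≈ 8.8000)
-42*t = -42*44/5 = -1848/5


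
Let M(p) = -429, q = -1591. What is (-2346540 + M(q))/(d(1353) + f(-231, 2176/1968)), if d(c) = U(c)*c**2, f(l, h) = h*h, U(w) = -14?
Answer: 35507294001/387733951358 ≈ 0.091576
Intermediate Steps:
f(l, h) = h**2
d(c) = -14*c**2
(-2346540 + M(q))/(d(1353) + f(-231, 2176/1968)) = (-2346540 - 429)/(-14*1353**2 + (2176/1968)**2) = -2346969/(-14*1830609 + (2176*(1/1968))**2) = -2346969/(-25628526 + (136/123)**2) = -2346969/(-25628526 + 18496/15129) = -2346969/(-387733951358/15129) = -2346969*(-15129/387733951358) = 35507294001/387733951358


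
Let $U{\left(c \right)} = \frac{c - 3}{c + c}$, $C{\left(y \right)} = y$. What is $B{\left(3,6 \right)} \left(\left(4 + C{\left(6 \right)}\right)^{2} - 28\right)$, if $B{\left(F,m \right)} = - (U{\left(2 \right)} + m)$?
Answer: $-414$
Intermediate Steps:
$U{\left(c \right)} = \frac{-3 + c}{2 c}$
$B{\left(F,m \right)} = \frac{1}{4} - m$ ($B{\left(F,m \right)} = - (\frac{-3 + 2}{2 \cdot 2} + m) = - (\frac{1}{2} \cdot \frac{1}{2} \left(-1\right) + m) = - (- \frac{1}{4} + m) = \frac{1}{4} - m$)
$B{\left(3,6 \right)} \left(\left(4 + C{\left(6 \right)}\right)^{2} - 28\right) = \left(\frac{1}{4} - 6\right) \left(\left(4 + 6\right)^{2} - 28\right) = \left(\frac{1}{4} - 6\right) \left(10^{2} - 28\right) = - \frac{23 \left(100 - 28\right)}{4} = \left(- \frac{23}{4}\right) 72 = -414$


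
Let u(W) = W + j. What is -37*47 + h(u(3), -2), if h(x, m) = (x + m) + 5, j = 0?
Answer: -1733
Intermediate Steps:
u(W) = W (u(W) = W + 0 = W)
h(x, m) = 5 + m + x (h(x, m) = (m + x) + 5 = 5 + m + x)
-37*47 + h(u(3), -2) = -37*47 + (5 - 2 + 3) = -1739 + 6 = -1733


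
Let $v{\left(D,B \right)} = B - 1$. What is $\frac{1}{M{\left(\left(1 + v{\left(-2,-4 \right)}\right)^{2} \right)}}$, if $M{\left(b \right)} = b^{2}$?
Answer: $\frac{1}{256} \approx 0.0039063$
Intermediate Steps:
$v{\left(D,B \right)} = -1 + B$ ($v{\left(D,B \right)} = B - 1 = -1 + B$)
$\frac{1}{M{\left(\left(1 + v{\left(-2,-4 \right)}\right)^{2} \right)}} = \frac{1}{\left(\left(1 - 5\right)^{2}\right)^{2}} = \frac{1}{\left(\left(-4\right)^{2}\right)^{2}} = \frac{1}{16^{2}} = \frac{1}{256}$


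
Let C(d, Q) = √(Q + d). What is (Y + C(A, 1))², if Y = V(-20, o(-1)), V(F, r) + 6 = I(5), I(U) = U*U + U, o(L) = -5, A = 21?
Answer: (24 + √22)² ≈ 823.14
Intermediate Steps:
I(U) = U + U² (I(U) = U² + U = U + U²)
V(F, r) = 24 (V(F, r) = -6 + 5*(1 + 5) = -6 + 5*6 = -6 + 30 = 24)
Y = 24
(Y + C(A, 1))² = (24 + √(1 + 21))² = (24 + √22)²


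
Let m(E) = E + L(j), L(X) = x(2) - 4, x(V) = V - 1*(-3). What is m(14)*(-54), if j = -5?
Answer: -810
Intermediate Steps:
x(V) = 3 + V (x(V) = V + 3 = 3 + V)
L(X) = 1 (L(X) = (3 + 2) - 4 = 5 - 4 = 1)
m(E) = 1 + E (m(E) = E + 1 = 1 + E)
m(14)*(-54) = (1 + 14)*(-54) = 15*(-54) = -810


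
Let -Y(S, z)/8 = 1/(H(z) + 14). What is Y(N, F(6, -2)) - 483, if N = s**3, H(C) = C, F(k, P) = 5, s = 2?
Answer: -9185/19 ≈ -483.42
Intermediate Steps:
N = 8 (N = 2**3 = 8)
Y(S, z) = -8/(14 + z) (Y(S, z) = -8/(z + 14) = -8/(14 + z))
Y(N, F(6, -2)) - 483 = -8/(14 + 5) - 483 = -8/19 - 483 = -9185/19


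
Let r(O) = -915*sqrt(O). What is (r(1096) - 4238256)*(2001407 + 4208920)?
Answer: -26320955669712 - 11364898410*sqrt(274) ≈ -2.6509e+13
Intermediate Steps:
(r(1096) - 4238256)*(2001407 + 4208920) = (-1830*sqrt(274) - 4238256)*(2001407 + 4208920) = (-1830*sqrt(274) - 4238256)*6210327 = (-4238256 - 1830*sqrt(274))*6210327 = -26320955669712 - 11364898410*sqrt(274)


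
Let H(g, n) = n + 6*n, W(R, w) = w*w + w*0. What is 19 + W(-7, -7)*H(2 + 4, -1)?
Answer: -324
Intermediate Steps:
W(R, w) = w² (W(R, w) = w² + 0 = w²)
H(g, n) = 7*n
19 + W(-7, -7)*H(2 + 4, -1) = 19 + (-7)²*(7*(-1)) = 19 + 49*(-7) = 19 - 343 = -324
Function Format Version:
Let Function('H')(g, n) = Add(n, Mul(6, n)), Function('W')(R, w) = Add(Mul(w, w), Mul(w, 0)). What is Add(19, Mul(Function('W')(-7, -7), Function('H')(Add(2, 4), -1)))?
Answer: -324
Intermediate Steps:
Function('W')(R, w) = Pow(w, 2) (Function('W')(R, w) = Add(Pow(w, 2), 0) = Pow(w, 2))
Function('H')(g, n) = Mul(7, n)
Add(19, Mul(Function('W')(-7, -7), Function('H')(Add(2, 4), -1))) = Add(19, Mul(Pow(-7, 2), Mul(7, -1))) = Add(19, Mul(49, -7)) = Add(19, -343) = -324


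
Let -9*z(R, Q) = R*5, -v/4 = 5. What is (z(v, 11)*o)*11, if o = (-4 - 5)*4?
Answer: -4400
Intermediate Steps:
v = -20 (v = -4*5 = -20)
z(R, Q) = -5*R/9 (z(R, Q) = -R*5/9 = -5*R/9)
o = -36 (o = -9*4 = -36)
(z(v, 11)*o)*11 = (-5/9*(-20)*(-36))*11 = ((100/9)*(-36))*11 = -400*11 = -4400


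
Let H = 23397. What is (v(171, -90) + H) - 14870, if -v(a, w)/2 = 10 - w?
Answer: 8327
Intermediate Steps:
v(a, w) = -20 + 2*w (v(a, w) = -2*(10 - w) = -20 + 2*w)
(v(171, -90) + H) - 14870 = ((-20 + 2*(-90)) + 23397) - 14870 = ((-20 - 180) + 23397) - 14870 = (-200 + 23397) - 14870 = 23197 - 14870 = 8327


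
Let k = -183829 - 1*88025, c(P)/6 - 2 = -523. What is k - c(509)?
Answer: -268728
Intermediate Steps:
c(P) = -3126 (c(P) = 12 + 6*(-523) = 12 - 3138 = -3126)
k = -271854 (k = -183829 - 88025 = -271854)
k - c(509) = -271854 - 1*(-3126) = -271854 + 3126 = -268728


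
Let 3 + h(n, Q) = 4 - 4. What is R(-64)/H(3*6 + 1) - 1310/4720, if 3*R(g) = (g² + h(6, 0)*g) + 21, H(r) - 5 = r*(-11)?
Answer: -528505/72216 ≈ -7.3184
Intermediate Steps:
h(n, Q) = -3 (h(n, Q) = -3 + (4 - 4) = -3 + 0 = -3)
H(r) = 5 - 11*r (H(r) = 5 + r*(-11) = 5 - 11*r)
R(g) = 7 - g + g²/3 (R(g) = ((g² - 3*g) + 21)/3 = (21 + g² - 3*g)/3 = 7 - g + g²/3)
R(-64)/H(3*6 + 1) - 1310/4720 = (7 - 1*(-64) + (⅓)*(-64)²)/(5 - 11*(3*6 + 1)) - 1310/4720 = (7 + 64 + (⅓)*4096)/(5 - 11*(18 + 1)) - 1310*1/4720 = (7 + 64 + 4096/3)/(5 - 11*19) - 131/472 = 4309/(3*(5 - 209)) - 131/472 = (4309/3)/(-204) - 131/472 = (4309/3)*(-1/204) - 131/472 = -4309/612 - 131/472 = -528505/72216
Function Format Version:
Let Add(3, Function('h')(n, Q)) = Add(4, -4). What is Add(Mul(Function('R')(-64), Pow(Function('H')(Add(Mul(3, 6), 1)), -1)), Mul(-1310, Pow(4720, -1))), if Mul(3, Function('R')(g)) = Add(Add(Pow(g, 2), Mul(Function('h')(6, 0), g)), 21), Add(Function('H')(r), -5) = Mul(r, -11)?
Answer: Rational(-528505, 72216) ≈ -7.3184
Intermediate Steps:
Function('h')(n, Q) = -3 (Function('h')(n, Q) = Add(-3, Add(4, -4)) = Add(-3, 0) = -3)
Function('H')(r) = Add(5, Mul(-11, r)) (Function('H')(r) = Add(5, Mul(r, -11)) = Add(5, Mul(-11, r)))
Function('R')(g) = Add(7, Mul(-1, g), Mul(Rational(1, 3), Pow(g, 2))) (Function('R')(g) = Mul(Rational(1, 3), Add(Add(Pow(g, 2), Mul(-3, g)), 21)) = Mul(Rational(1, 3), Add(21, Pow(g, 2), Mul(-3, g))) = Add(7, Mul(-1, g), Mul(Rational(1, 3), Pow(g, 2))))
Add(Mul(Function('R')(-64), Pow(Function('H')(Add(Mul(3, 6), 1)), -1)), Mul(-1310, Pow(4720, -1))) = Add(Mul(Add(7, Mul(-1, -64), Mul(Rational(1, 3), Pow(-64, 2))), Pow(Add(5, Mul(-11, Add(Mul(3, 6), 1))), -1)), Mul(-1310, Pow(4720, -1))) = Add(Mul(Add(7, 64, Mul(Rational(1, 3), 4096)), Pow(Add(5, Mul(-11, Add(18, 1))), -1)), Mul(-1310, Rational(1, 4720))) = Add(Mul(Add(7, 64, Rational(4096, 3)), Pow(Add(5, Mul(-11, 19)), -1)), Rational(-131, 472)) = Add(Mul(Rational(4309, 3), Pow(Add(5, -209), -1)), Rational(-131, 472)) = Add(Mul(Rational(4309, 3), Pow(-204, -1)), Rational(-131, 472)) = Add(Mul(Rational(4309, 3), Rational(-1, 204)), Rational(-131, 472)) = Add(Rational(-4309, 612), Rational(-131, 472)) = Rational(-528505, 72216)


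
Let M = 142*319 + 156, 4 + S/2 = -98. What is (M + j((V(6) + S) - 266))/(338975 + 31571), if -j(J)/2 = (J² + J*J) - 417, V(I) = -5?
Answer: -428106/185273 ≈ -2.3107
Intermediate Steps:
S = -204 (S = -8 + 2*(-98) = -8 - 196 = -204)
M = 45454 (M = 45298 + 156 = 45454)
j(J) = 834 - 4*J² (j(J) = -2*((J² + J*J) - 417) = -2*((J² + J²) - 417) = -2*(2*J² - 417) = -2*(-417 + 2*J²) = 834 - 4*J²)
(M + j((V(6) + S) - 266))/(338975 + 31571) = (45454 + (834 - 4*((-5 - 204) - 266)²))/(338975 + 31571) = (45454 + (834 - 4*(-209 - 266)²))/370546 = (45454 + (834 - 4*(-475)²))*(1/370546) = (45454 + (834 - 4*225625))*(1/370546) = (45454 + (834 - 902500))*(1/370546) = (45454 - 901666)*(1/370546) = -856212*1/370546 = -428106/185273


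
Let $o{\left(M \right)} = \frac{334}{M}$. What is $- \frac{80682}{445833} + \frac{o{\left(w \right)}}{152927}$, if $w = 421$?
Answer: $- \frac{1731447052624}{9567913081137} \approx -0.18096$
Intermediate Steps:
$- \frac{80682}{445833} + \frac{o{\left(w \right)}}{152927} = - \frac{80682}{445833} + \frac{334 \cdot \frac{1}{421}}{152927} = \left(-80682\right) \frac{1}{445833} + 334 \cdot \frac{1}{421} \cdot \frac{1}{152927} = - \frac{26894}{148611} + \frac{334}{421} \cdot \frac{1}{152927} = - \frac{26894}{148611} + \frac{334}{64382267} = - \frac{1731447052624}{9567913081137}$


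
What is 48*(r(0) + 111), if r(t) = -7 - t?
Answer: 4992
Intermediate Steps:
48*(r(0) + 111) = 48*((-7 - 1*0) + 111) = 48*((-7 + 0) + 111) = 48*(-7 + 111) = 48*104 = 4992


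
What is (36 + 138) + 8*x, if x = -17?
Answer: 38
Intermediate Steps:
(36 + 138) + 8*x = (36 + 138) + 8*(-17) = 174 - 136 = 38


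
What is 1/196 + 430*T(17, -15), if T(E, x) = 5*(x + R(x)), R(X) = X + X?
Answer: -18962999/196 ≈ -96750.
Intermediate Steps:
R(X) = 2*X
T(E, x) = 15*x (T(E, x) = 5*(x + 2*x) = 5*(3*x) = 15*x)
1/196 + 430*T(17, -15) = 1/196 + 430*(15*(-15)) = 1/196 + 430*(-225) = 1/196 - 96750 = -18962999/196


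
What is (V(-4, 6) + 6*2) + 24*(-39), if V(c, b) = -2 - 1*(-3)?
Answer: -923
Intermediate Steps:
V(c, b) = 1 (V(c, b) = -2 + 3 = 1)
(V(-4, 6) + 6*2) + 24*(-39) = (1 + 6*2) + 24*(-39) = (1 + 12) - 936 = 13 - 936 = -923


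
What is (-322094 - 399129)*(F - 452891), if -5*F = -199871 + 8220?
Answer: 1494953919292/5 ≈ 2.9899e+11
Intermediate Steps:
F = 191651/5 (F = -(-199871 + 8220)/5 = -⅕*(-191651) = 191651/5 ≈ 38330.)
(-322094 - 399129)*(F - 452891) = (-322094 - 399129)*(191651/5 - 452891) = -721223*(-2072804/5) = 1494953919292/5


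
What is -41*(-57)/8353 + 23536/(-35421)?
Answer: -113817331/295871613 ≈ -0.38469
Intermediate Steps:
-41*(-57)/8353 + 23536/(-35421) = 2337*(1/8353) + 23536*(-1/35421) = 2337/8353 - 23536/35421 = -113817331/295871613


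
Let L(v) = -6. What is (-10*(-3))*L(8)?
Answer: -180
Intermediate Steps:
(-10*(-3))*L(8) = -10*(-3)*(-6) = 30*(-6) = -180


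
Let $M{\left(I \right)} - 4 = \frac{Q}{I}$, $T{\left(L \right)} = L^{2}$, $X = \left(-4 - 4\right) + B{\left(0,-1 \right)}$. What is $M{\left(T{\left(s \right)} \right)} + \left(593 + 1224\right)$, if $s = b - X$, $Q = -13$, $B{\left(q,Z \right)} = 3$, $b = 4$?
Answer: $\frac{147488}{81} \approx 1820.8$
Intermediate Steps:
$X = -5$ ($X = \left(-4 - 4\right) + 3 = -8 + 3 = -5$)
$s = 9$ ($s = 4 - -5 = 4 + 5 = 9$)
$M{\left(I \right)} = 4 - \frac{13}{I}$
$M{\left(T{\left(s \right)} \right)} + \left(593 + 1224\right) = \left(4 - \frac{13}{9^{2}}\right) + \left(593 + 1224\right) = \left(4 - \frac{13}{81}\right) + 1817 = \frac{311}{81} + 1817 = \frac{147488}{81}$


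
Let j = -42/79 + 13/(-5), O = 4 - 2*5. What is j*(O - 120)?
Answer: 155862/395 ≈ 394.59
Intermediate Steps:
O = -6 (O = 4 - 10 = -6)
j = -1237/395 (j = -42*1/79 + 13*(-⅕) = -42/79 - 13/5 = -1237/395 ≈ -3.1316)
j*(O - 120) = -1237*(-6 - 120)/395 = -1237/395*(-126) = 155862/395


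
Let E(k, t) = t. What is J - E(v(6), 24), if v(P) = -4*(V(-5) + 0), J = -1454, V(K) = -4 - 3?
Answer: -1478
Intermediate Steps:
V(K) = -7
v(P) = 28 (v(P) = -4*(-7 + 0) = -4*(-7) = 28)
J - E(v(6), 24) = -1454 - 1*24 = -1454 - 24 = -1478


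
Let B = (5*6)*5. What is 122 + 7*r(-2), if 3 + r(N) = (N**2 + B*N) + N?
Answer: -1985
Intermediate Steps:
B = 150 (B = 30*5 = 150)
r(N) = -3 + N**2 + 151*N (r(N) = -3 + ((N**2 + 150*N) + N) = -3 + (N**2 + 151*N) = -3 + N**2 + 151*N)
122 + 7*r(-2) = 122 + 7*(-3 + (-2)**2 + 151*(-2)) = 122 + 7*(-3 + 4 - 302) = 122 + 7*(-301) = 122 - 2107 = -1985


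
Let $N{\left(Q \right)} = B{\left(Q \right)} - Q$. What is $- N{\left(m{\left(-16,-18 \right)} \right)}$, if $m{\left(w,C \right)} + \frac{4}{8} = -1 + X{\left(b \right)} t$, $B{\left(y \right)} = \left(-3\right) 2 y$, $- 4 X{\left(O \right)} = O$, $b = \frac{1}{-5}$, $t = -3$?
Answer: $- \frac{231}{20} \approx -11.55$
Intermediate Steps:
$b = - \frac{1}{5} \approx -0.2$
$X{\left(O \right)} = - \frac{O}{4}$
$B{\left(y \right)} = - 6 y$
$m{\left(w,C \right)} = - \frac{33}{20}$ ($m{\left(w,C \right)} = - \frac{1}{2} - \left(1 - \left(- \frac{1}{4}\right) \left(- \frac{1}{5}\right) \left(-3\right)\right) = - \frac{1}{2} + \left(-1 + \frac{1}{20} \left(-3\right)\right) = - \frac{1}{2} - \frac{23}{20} = - \frac{33}{20}$)
$N{\left(Q \right)} = - 7 Q$ ($N{\left(Q \right)} = - 6 Q - Q = - 7 Q$)
$- N{\left(m{\left(-16,-18 \right)} \right)} = - \frac{\left(-7\right) \left(-33\right)}{20} = \left(-1\right) \frac{231}{20} = - \frac{231}{20}$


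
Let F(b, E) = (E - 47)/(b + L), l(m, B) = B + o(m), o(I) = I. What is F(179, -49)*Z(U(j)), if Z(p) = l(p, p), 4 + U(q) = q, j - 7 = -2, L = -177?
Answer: -96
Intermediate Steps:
j = 5 (j = 7 - 2 = 5)
l(m, B) = B + m
F(b, E) = (-47 + E)/(-177 + b) (F(b, E) = (E - 47)/(b - 177) = (-47 + E)/(-177 + b))
U(q) = -4 + q
Z(p) = 2*p (Z(p) = p + p = 2*p)
F(179, -49)*Z(U(j)) = ((-47 - 49)/(-177 + 179))*(2*(-4 + 5)) = (-96/2)*(2*1) = ((½)*(-96))*2 = -48*2 = -96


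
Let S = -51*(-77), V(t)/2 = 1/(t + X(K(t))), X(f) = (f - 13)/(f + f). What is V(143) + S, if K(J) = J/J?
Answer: 538001/137 ≈ 3927.0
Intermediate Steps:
K(J) = 1
X(f) = (-13 + f)/(2*f) (X(f) = (-13 + f)/((2*f)) = (-13 + f)*(1/(2*f)) = (-13 + f)/(2*f))
V(t) = 2/(-6 + t) (V(t) = 2/(t + (1/2)*(-13 + 1)/1) = 2/(t + (1/2)*1*(-12)) = 2/(t - 6) = 2/(-6 + t))
S = 3927
V(143) + S = 2/(-6 + 143) + 3927 = 2/137 + 3927 = 538001/137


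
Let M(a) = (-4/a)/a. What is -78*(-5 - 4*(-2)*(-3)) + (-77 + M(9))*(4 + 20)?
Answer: 11146/27 ≈ 412.81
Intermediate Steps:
M(a) = -4/a²
-78*(-5 - 4*(-2)*(-3)) + (-77 + M(9))*(4 + 20) = -78*(-5 - 4*(-2)*(-3)) + (-77 - 4/9²)*(4 + 20) = -78*(-5 + 8*(-3)) + (-77 - 4*1/81)*24 = -78*(-5 - 24) + (-77 - 4/81)*24 = -78*(-29) - 6241/81*24 = 2262 - 49928/27 = 11146/27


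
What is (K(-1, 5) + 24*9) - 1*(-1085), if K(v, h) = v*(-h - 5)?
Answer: 1311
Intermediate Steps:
K(v, h) = v*(-5 - h)
(K(-1, 5) + 24*9) - 1*(-1085) = (-1*(-1)*(5 + 5) + 24*9) - 1*(-1085) = (-1*(-1)*10 + 216) + 1085 = (10 + 216) + 1085 = 226 + 1085 = 1311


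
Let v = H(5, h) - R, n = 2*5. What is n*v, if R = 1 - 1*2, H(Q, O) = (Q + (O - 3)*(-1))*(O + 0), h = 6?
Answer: 130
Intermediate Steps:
H(Q, O) = O*(3 + Q - O) (H(Q, O) = (Q + (-3 + O)*(-1))*O = (Q + (3 - O))*O = (3 + Q - O)*O = O*(3 + Q - O))
R = -1 (R = 1 - 2 = -1)
n = 10
v = 13 (v = 6*(3 + 5 - 1*6) - 1*(-1) = 6*(3 + 5 - 6) + 1 = 6*2 + 1 = 12 + 1 = 13)
n*v = 10*13 = 130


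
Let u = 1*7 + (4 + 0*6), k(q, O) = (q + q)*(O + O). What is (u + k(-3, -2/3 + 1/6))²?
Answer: 289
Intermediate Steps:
k(q, O) = 4*O*q (k(q, O) = (2*q)*(2*O) = 4*O*q)
u = 11 (u = 7 + (4 + 0) = 7 + 4 = 11)
(u + k(-3, -2/3 + 1/6))² = (11 + 4*(-2/3 + 1/6)*(-3))² = (11 + 4*(-2*⅓ + 1*(⅙))*(-3))² = (11 + 4*(-⅔ + ⅙)*(-3))² = (11 + 4*(-½)*(-3))² = (11 + 6)² = 17² = 289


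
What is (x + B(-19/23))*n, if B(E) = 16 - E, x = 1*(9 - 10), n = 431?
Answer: 156884/23 ≈ 6821.0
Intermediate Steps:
x = -1 (x = 1*(-1) = -1)
(x + B(-19/23))*n = (-1 + (16 - (-19)/23))*431 = (-1 + (16 - 1*(-19/23)))*431 = (-1 + (16 + 19/23))*431 = (-1 + 387/23)*431 = (364/23)*431 = 156884/23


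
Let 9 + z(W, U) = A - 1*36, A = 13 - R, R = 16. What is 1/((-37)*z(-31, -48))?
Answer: 1/1776 ≈ 0.00056306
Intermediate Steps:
A = -3 (A = 13 - 1*16 = 13 - 16 = -3)
z(W, U) = -48 (z(W, U) = -9 + (-3 - 1*36) = -9 + (-3 - 36) = -9 - 39 = -48)
1/((-37)*z(-31, -48)) = 1/(-37*(-48)) = -1/37*(-1/48) = 1/1776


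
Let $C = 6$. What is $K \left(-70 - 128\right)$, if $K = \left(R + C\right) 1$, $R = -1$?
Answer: $-990$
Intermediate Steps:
$K = 5$ ($K = \left(-1 + 6\right) 1 = 5 \cdot 1 = 5$)
$K \left(-70 - 128\right) = 5 \left(-70 - 128\right) = 5 \left(-198\right) = -990$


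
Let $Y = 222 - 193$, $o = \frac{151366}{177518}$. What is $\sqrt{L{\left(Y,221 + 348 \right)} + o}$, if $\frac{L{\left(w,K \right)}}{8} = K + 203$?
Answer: $\frac{\sqrt{48662234207653}}{88759} \approx 78.593$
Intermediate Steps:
$o = \frac{75683}{88759}$ ($o = 151366 \cdot \frac{1}{177518} = \frac{75683}{88759} \approx 0.85268$)
$Y = 29$ ($Y = 222 - 193 = 29$)
$L{\left(w,K \right)} = 1624 + 8 K$ ($L{\left(w,K \right)} = 8 \left(K + 203\right) = 8 \left(203 + K\right) = 1624 + 8 K$)
$\sqrt{L{\left(Y,221 + 348 \right)} + o} = \sqrt{\left(1624 + 8 \left(221 + 348\right)\right) + \frac{75683}{88759}} = \sqrt{\left(1624 + 8 \cdot 569\right) + \frac{75683}{88759}} = \sqrt{\left(1624 + 4552\right) + \frac{75683}{88759}} = \sqrt{6176 + \frac{75683}{88759}} = \sqrt{\frac{548251267}{88759}} = \frac{\sqrt{48662234207653}}{88759}$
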